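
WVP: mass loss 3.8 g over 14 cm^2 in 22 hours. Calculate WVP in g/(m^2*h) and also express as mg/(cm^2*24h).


WVP = 3.8 / (14 x 22) x 10000 = 123.38 g/(m^2*h)
Mass loss in mg = 3.8 x 1000 = 3800 mg
Per cm^2 per 24h in mg: 3800 x 24 / (14 x 22) = 91200 / 308 = 296.10 mg/(cm^2*24h)


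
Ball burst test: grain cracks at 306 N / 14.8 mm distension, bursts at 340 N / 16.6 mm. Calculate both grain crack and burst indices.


Crack index = 306 / 14.8 = 20.7 N/mm
Burst index = 340 / 16.6 = 20.5 N/mm


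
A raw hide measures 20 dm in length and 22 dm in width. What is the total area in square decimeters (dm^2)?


Area = length x width
Area = 20 x 22 = 440 dm^2


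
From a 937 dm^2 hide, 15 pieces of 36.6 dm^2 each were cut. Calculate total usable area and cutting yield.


Total usable = 15 x 36.6 = 549.0 dm^2
Yield = 549.0 / 937 x 100 = 58.6%


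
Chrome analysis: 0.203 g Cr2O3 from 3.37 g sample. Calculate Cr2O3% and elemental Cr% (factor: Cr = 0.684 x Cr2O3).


Cr2O3 = 6.02%
Cr = 4.12%

Cr2O3% = 0.203 / 3.37 x 100 = 6.02%
Cr% = 6.02 x 0.684 = 4.12%


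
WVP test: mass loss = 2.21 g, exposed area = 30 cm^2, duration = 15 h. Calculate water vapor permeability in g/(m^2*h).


49.11 g/(m^2*h)

WVP = mass_loss / (area x time) x 10000
WVP = 2.21 / (30 x 15) x 10000
WVP = 2.21 / 450 x 10000 = 49.11 g/(m^2*h)


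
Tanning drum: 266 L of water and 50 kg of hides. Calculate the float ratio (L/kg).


5.3


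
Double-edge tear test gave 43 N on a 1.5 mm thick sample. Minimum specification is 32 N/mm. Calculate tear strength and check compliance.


Tear strength = 28.7 N/mm
Compliant: No

Tear strength = 43 / 1.5 = 28.7 N/mm
Required minimum = 32 N/mm
Compliant: No


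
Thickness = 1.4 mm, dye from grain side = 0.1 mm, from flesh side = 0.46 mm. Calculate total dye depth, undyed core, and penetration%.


Total dyed = 0.56 mm
Undyed core = 0.84 mm
Penetration = 40.0%


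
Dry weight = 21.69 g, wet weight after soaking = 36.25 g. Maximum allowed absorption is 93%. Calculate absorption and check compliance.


Absorption = 67.1%
Compliant: Yes

WA = (36.25 - 21.69) / 21.69 x 100 = 67.1%
Maximum allowed: 93%
Compliant: Yes


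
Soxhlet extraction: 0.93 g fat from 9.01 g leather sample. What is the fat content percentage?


Fat content = 0.93 / 9.01 x 100
Fat = 10.3%


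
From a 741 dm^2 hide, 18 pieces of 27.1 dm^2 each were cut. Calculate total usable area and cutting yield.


Usable area = 487.8 dm^2
Yield = 65.8%


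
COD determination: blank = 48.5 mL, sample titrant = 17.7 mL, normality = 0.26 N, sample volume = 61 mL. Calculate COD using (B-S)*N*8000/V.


1050.2 mg/L

COD = (48.5 - 17.7) x 0.26 x 8000 / 61
COD = 30.8 x 0.26 x 8000 / 61
COD = 1050.2 mg/L


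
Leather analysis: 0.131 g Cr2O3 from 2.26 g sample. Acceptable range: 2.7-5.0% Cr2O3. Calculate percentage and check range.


Cr2O3 = 5.80%
Within range: No

Cr2O3% = 0.131 / 2.26 x 100 = 5.80%
Acceptable range: 2.7 to 5.0%
Within range: No


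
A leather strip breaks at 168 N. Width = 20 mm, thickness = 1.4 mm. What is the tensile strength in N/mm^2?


Cross-sectional area = 20 x 1.4 = 28.0 mm^2
Tensile strength = 168 / 28.0 = 6.00 N/mm^2


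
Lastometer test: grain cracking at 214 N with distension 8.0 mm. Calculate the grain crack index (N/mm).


Grain crack index = force / distension
Index = 214 / 8.0 = 26.8 N/mm


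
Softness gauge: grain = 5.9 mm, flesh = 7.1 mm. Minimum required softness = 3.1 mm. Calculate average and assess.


Average = (5.9 + 7.1) / 2 = 6.50 mm
Minimum = 3.1 mm
Meets requirement: Yes


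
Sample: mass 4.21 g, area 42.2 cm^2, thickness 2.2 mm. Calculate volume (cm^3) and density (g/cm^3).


Thickness in cm = 2.2 / 10 = 0.22 cm
Volume = 42.2 x 0.22 = 9.284 cm^3
Density = 4.21 / 9.284 = 0.453 g/cm^3


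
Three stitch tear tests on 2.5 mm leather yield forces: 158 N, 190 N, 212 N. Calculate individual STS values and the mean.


STS1 = 158 / 2.5 = 63.2 N/mm
STS2 = 190 / 2.5 = 76.0 N/mm
STS3 = 212 / 2.5 = 84.8 N/mm
Mean = (63.2 + 76.0 + 84.8) / 3 = 74.7 N/mm


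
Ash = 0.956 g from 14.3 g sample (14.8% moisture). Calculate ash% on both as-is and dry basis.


As-is ash = 6.69%
Dry-basis ash = 7.85%


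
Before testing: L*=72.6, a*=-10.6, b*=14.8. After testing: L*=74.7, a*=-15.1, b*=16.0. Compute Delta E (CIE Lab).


Delta E = 5.11

dL = 74.7 - 72.6 = 2.1
da = -15.1 - (-10.6) = -4.5
db = 16.0 - 14.8 = 1.2
dE = sqrt((2.1)^2 + (-4.5)^2 + (1.2)^2) = 5.11


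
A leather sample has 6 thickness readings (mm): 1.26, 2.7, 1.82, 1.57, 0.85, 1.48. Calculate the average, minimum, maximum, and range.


Sum = 9.68
Average = 9.68 / 6 = 1.61 mm
Minimum = 0.85 mm
Maximum = 2.7 mm
Range = 2.7 - 0.85 = 1.85 mm


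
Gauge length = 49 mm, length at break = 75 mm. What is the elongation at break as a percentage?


Extension = 75 - 49 = 26 mm
Elongation = 26 / 49 x 100 = 53.1%


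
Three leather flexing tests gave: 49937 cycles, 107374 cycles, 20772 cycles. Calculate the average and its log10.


Average = 59361 cycles
log10 = 4.77


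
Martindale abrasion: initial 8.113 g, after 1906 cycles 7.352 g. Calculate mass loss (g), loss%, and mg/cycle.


Loss = 8.113 - 7.352 = 0.761 g
Loss% = 0.761 / 8.113 x 100 = 9.38%
Rate = 0.761 / 1906 x 1000 = 0.399 mg/cycle


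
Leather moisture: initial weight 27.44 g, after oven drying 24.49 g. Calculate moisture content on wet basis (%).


Moisture = 27.44 - 24.49 = 2.95 g
MC = 2.95 / 27.44 x 100 = 10.8%


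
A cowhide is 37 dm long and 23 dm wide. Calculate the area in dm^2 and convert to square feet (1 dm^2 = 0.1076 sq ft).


851 dm^2
91.57 sq ft


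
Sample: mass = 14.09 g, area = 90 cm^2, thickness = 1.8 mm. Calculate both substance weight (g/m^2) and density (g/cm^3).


SW = 14.09 / 90 x 10000 = 1565.6 g/m^2
Volume = 90 x 1.8 / 10 = 16.20 cm^3
Density = 14.09 / 16.20 = 0.870 g/cm^3


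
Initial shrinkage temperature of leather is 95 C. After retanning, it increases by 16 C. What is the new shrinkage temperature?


New Ts = 95 + 16 = 111 C


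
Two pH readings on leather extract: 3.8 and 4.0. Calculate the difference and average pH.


Difference = |3.8 - 4.0| = 0.2
Average = (3.8 + 4.0) / 2 = 3.90


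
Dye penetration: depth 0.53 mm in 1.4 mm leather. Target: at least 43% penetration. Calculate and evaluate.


Penetration = 37.9%
Meets target: No

Penetration = 0.53 / 1.4 x 100 = 37.9%
Target: 43%
Meets target: No


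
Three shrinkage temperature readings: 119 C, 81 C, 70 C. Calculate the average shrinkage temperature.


90.0 C

Average = (119 + 81 + 70) / 3
Average = 270 / 3 = 90.0 C


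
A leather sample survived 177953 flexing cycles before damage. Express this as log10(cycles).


5.25

log10(177953) = 5.25


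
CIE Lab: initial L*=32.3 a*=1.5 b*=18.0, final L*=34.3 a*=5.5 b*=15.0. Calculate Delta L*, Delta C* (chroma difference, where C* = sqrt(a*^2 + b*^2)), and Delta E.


Delta L* = 2.0
Delta C* = -2.09
Delta E = 5.39


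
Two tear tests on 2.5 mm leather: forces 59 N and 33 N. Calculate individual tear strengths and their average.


Tear 1 = 59 / 2.5 = 23.6 N/mm
Tear 2 = 33 / 2.5 = 13.2 N/mm
Average = (23.6 + 13.2) / 2 = 18.4 N/mm


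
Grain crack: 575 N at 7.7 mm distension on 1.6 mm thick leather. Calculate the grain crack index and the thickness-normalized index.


Crack index = 74.7 N/mm
Normalized index = 46.7 N/mm per mm

Crack index = 575 / 7.7 = 74.7 N/mm
Normalized = 74.7 / 1.6 = 46.7 N/mm per mm


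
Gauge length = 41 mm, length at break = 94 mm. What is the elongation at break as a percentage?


Extension = 94 - 41 = 53 mm
Elongation = 53 / 41 x 100 = 129.3%


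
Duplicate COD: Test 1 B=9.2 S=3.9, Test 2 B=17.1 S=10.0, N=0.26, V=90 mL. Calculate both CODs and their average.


COD1 = 122.5 mg/L
COD2 = 164.1 mg/L
Average = 143.3 mg/L


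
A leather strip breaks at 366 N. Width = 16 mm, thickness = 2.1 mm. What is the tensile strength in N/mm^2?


10.89 N/mm^2

Cross-sectional area = 16 x 2.1 = 33.6 mm^2
Tensile strength = 366 / 33.6 = 10.89 N/mm^2


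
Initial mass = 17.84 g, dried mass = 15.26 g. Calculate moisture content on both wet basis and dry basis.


Wet basis = 14.5%
Dry basis = 16.9%

Moisture lost = 17.84 - 15.26 = 2.58 g
Wet basis MC = 2.58 / 17.84 x 100 = 14.5%
Dry basis MC = 2.58 / 15.26 x 100 = 16.9%


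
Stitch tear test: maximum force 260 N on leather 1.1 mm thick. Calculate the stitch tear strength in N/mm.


236.4 N/mm

Stitch tear strength = force / thickness
STS = 260 / 1.1 = 236.4 N/mm


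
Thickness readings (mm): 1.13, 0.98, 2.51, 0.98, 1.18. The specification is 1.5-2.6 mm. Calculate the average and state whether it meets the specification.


Sum = 6.78
Average = 6.78 / 5 = 1.36 mm
Specification range: 1.5 to 2.6 mm
Within spec: No


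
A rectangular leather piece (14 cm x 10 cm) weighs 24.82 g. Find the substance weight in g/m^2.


Area = 14 x 10 = 140 cm^2
SW = 24.82 / 140 x 10000 = 1772.9 g/m^2


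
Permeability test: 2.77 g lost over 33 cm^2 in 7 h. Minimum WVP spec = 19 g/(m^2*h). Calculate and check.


WVP = 2.77 / (33 x 7) x 10000 = 119.91 g/(m^2*h)
Minimum: 19 g/(m^2*h)
Meets spec: Yes


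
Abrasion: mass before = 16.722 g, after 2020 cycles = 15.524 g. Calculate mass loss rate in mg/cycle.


Mass loss = 16.722 - 15.524 = 1.198 g
Rate = 1.198 / 2020 x 1000 = 0.593 mg/cycle


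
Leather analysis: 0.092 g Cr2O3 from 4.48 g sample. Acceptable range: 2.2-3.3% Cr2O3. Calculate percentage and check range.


Cr2O3% = 0.092 / 4.48 x 100 = 2.05%
Acceptable range: 2.2 to 3.3%
Within range: No


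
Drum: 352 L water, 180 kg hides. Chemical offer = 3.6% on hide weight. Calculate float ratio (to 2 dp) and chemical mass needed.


Float ratio = 352 / 180 = 1.96
Chemical = 180 x 3.6 / 100 = 6.48 kg


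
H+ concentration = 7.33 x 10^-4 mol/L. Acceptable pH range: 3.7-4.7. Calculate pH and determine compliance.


pH = 3.13
Compliant: No

pH = -log10(7.33 x 10^-4) = 3.13
Range: 3.7 to 4.7
Compliant: No


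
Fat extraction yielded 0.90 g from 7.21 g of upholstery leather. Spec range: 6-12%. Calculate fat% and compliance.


Fat% = 0.90 / 7.21 x 100 = 12.5%
Spec range: 6-12%
Compliant: No


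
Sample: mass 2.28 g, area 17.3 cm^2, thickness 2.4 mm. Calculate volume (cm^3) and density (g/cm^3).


Volume = 4.152 cm^3
Density = 0.549 g/cm^3

Thickness in cm = 2.4 / 10 = 0.24 cm
Volume = 17.3 x 0.24 = 4.152 cm^3
Density = 2.28 / 4.152 = 0.549 g/cm^3


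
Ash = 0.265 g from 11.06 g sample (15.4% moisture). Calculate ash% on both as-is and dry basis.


As-is ash = 2.40%
Dry-basis ash = 2.83%

As-is ash% = 0.265 / 11.06 x 100 = 2.40%
Dry mass = 11.06 x (100 - 15.4) / 100 = 9.35676 g
Dry-basis ash% = 0.265 / 9.35676 x 100 = 2.83%


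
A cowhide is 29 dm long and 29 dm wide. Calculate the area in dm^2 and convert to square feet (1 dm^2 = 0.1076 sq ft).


Area = 29 x 29 = 841 dm^2
Conversion: 841 x 0.1076 = 90.49 sq ft


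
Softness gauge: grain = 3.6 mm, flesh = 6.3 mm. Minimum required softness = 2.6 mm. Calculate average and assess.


Average = (3.6 + 6.3) / 2 = 4.95 mm
Minimum = 2.6 mm
Meets requirement: Yes


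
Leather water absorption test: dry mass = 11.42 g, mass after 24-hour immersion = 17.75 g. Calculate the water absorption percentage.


Water absorbed = 17.75 - 11.42 = 6.33 g
WA% = 6.33 / 11.42 x 100 = 55.4%


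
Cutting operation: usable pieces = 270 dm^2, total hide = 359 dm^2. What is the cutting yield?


75.2%

Yield = usable / total x 100
Yield = 270 / 359 x 100 = 75.2%


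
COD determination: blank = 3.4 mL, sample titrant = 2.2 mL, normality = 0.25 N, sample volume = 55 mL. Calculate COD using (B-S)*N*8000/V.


COD = (3.4 - 2.2) x 0.25 x 8000 / 55
COD = 1.2 x 0.25 x 8000 / 55
COD = 43.6 mg/L


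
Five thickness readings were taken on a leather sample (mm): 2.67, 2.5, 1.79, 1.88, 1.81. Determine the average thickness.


Sum = 2.67 + 2.5 + 1.79 + 1.88 + 1.81 = 10.65
Average = 10.65 / 5 = 2.13 mm


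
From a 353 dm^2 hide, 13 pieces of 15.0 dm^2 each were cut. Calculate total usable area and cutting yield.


Usable area = 195.0 dm^2
Yield = 55.2%


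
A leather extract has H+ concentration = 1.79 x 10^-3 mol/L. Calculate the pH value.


pH = -log10[H+]
pH = -log10(1.79 x 10^-3) = 2.75


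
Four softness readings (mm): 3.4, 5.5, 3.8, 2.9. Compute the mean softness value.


Sum = 3.4 + 5.5 + 3.8 + 2.9
Mean = 15.6 / 4 = 3.90 mm


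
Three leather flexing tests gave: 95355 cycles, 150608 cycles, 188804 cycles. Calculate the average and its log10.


Average = 144922 cycles
log10 = 5.16

Average = (95355 + 150608 + 188804) / 3 = 144922 cycles
log10(144922) = 5.16


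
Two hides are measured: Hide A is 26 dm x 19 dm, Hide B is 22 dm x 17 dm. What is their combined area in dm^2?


Hide A area = 26 x 19 = 494 dm^2
Hide B area = 22 x 17 = 374 dm^2
Total = 494 + 374 = 868 dm^2


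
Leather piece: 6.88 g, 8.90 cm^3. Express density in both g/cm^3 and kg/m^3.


0.773 g/cm^3
773 kg/m^3


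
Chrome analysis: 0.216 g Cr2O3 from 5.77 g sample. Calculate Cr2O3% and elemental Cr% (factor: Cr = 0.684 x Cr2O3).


Cr2O3 = 3.74%
Cr = 2.56%


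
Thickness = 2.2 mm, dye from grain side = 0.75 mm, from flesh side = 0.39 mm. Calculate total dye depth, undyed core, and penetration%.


Total dyed = 0.75 + 0.39 = 1.14 mm
Undyed core = 2.2 - 1.14 = 1.06 mm
Penetration = 1.14 / 2.2 x 100 = 51.8%


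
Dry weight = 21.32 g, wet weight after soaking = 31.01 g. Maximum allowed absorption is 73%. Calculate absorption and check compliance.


Absorption = 45.5%
Compliant: Yes


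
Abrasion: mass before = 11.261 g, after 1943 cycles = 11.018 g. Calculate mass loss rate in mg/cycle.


0.125 mg/cycle


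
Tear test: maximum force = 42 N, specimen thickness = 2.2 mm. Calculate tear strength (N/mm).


19.1 N/mm

Tear strength = force / thickness
Tear = 42 / 2.2 = 19.1 N/mm


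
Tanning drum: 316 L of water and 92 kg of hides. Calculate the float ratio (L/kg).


3.4

Float ratio = water / hide weight
Ratio = 316 / 92 = 3.4


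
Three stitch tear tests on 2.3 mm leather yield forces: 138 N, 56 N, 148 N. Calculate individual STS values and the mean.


STS1 = 138 / 2.3 = 60.0 N/mm
STS2 = 56 / 2.3 = 24.3 N/mm
STS3 = 148 / 2.3 = 64.3 N/mm
Mean = (60.0 + 24.3 + 64.3) / 3 = 49.5 N/mm


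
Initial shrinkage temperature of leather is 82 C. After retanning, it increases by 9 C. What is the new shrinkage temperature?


New Ts = 82 + 9 = 91 C


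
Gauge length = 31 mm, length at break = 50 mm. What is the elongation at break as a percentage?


61.3%

Extension = 50 - 31 = 19 mm
Elongation = 19 / 31 x 100 = 61.3%


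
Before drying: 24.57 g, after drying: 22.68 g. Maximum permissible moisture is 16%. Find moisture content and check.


Moisture content = 7.7%
Acceptable: Yes

MC = (24.57 - 22.68) / 24.57 x 100 = 7.7%
Maximum: 16%
Acceptable: Yes


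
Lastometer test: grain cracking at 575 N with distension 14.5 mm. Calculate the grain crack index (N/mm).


Grain crack index = force / distension
Index = 575 / 14.5 = 39.7 N/mm


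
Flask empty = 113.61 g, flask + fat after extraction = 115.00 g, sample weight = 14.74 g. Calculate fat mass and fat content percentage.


Fat mass = 115.00 - 113.61 = 1.39 g
Fat% = 1.39 / 14.74 x 100 = 9.4%


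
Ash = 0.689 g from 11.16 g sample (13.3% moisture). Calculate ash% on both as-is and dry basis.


As-is ash = 6.17%
Dry-basis ash = 7.12%

As-is ash% = 0.689 / 11.16 x 100 = 6.17%
Dry mass = 11.16 x (100 - 13.3) / 100 = 9.67572 g
Dry-basis ash% = 0.689 / 9.67572 x 100 = 7.12%


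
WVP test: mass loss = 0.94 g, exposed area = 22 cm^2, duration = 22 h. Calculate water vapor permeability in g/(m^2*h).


19.42 g/(m^2*h)


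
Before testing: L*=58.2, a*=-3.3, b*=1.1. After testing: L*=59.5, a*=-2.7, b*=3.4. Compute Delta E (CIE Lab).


dL = 59.5 - 58.2 = 1.3
da = -2.7 - (-3.3) = 0.6
db = 3.4 - 1.1 = 2.3
dE = sqrt((1.3)^2 + (0.6)^2 + (2.3)^2) = 2.71


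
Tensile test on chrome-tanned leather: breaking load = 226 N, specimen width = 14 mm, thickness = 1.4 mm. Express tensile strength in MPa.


Cross-section = 14 x 1.4 = 19.6 mm^2
TS = 226 / 19.6 = 11.53 MPa
(1 N/mm^2 = 1 MPa)


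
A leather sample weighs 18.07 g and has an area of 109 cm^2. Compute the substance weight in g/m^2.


1657.8 g/m^2

Substance weight = mass / area x 10000
SW = 18.07 / 109 x 10000
SW = 1657.8 g/m^2


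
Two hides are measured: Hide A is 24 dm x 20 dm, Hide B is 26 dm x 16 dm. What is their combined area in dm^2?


Hide A area = 24 x 20 = 480 dm^2
Hide B area = 26 x 16 = 416 dm^2
Total = 480 + 416 = 896 dm^2


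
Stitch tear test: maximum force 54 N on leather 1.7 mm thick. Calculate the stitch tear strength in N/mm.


31.8 N/mm

Stitch tear strength = force / thickness
STS = 54 / 1.7 = 31.8 N/mm


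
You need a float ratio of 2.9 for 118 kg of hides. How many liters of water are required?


342.2 L

Water = hide weight x target ratio
Water = 118 x 2.9 = 342.2 L


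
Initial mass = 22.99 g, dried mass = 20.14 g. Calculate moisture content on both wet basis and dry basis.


Moisture lost = 22.99 - 20.14 = 2.85 g
Wet basis MC = 2.85 / 22.99 x 100 = 12.4%
Dry basis MC = 2.85 / 20.14 x 100 = 14.2%


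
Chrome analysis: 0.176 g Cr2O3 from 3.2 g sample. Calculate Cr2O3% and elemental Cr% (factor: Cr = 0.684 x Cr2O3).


Cr2O3% = 0.176 / 3.2 x 100 = 5.50%
Cr% = 5.50 x 0.684 = 3.76%


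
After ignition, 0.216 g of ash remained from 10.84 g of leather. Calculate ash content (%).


1.99%


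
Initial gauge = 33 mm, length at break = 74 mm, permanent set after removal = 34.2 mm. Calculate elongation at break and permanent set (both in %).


Elongation at break = 124.2%
Permanent set = 3.6%


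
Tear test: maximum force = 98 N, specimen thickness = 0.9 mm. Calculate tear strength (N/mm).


108.9 N/mm


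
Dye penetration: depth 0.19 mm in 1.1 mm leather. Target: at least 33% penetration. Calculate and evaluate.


Penetration = 17.3%
Meets target: No

Penetration = 0.19 / 1.1 x 100 = 17.3%
Target: 33%
Meets target: No


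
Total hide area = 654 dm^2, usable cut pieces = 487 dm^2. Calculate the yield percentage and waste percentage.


Yield = 74.5%
Waste = 25.5%


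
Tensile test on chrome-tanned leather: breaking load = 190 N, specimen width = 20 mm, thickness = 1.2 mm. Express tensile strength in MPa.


7.92 MPa


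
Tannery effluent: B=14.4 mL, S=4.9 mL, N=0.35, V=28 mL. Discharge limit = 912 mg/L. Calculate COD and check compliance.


COD = 950.0 mg/L
Compliant: No

COD = (14.4 - 4.9) x 0.35 x 8000 / 28 = 950.0 mg/L
Limit: 912 mg/L
Compliant: No


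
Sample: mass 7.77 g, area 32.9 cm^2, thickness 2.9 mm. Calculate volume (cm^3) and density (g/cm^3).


Volume = 9.541 cm^3
Density = 0.814 g/cm^3


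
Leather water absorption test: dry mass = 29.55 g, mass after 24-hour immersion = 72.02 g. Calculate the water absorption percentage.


143.7%

Water absorbed = 72.02 - 29.55 = 42.47 g
WA% = 42.47 / 29.55 x 100 = 143.7%


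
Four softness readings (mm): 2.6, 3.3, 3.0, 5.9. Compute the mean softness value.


Sum = 2.6 + 3.3 + 3.0 + 5.9
Mean = 14.8 / 4 = 3.70 mm


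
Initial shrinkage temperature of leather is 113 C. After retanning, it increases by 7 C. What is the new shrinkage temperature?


120 C

New Ts = 113 + 7 = 120 C


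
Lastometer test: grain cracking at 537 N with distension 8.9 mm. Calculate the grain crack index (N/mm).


60.3 N/mm


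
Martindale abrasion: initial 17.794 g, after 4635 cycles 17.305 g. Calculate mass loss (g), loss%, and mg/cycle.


Mass loss = 0.489 g
Loss = 2.75%
Rate = 0.106 mg/cycle


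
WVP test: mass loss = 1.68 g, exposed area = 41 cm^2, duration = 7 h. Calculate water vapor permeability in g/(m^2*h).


58.54 g/(m^2*h)

WVP = mass_loss / (area x time) x 10000
WVP = 1.68 / (41 x 7) x 10000
WVP = 1.68 / 287 x 10000 = 58.54 g/(m^2*h)


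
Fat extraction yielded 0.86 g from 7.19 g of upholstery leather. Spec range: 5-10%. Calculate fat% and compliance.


Fat% = 0.86 / 7.19 x 100 = 12.0%
Spec range: 5-10%
Compliant: No


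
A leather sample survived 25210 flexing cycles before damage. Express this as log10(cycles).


log10(25210) = 4.40


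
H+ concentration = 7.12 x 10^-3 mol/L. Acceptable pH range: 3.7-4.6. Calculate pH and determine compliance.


pH = 2.15
Compliant: No


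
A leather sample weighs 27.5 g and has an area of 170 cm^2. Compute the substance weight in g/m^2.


1617.6 g/m^2

Substance weight = mass / area x 10000
SW = 27.5 / 170 x 10000
SW = 1617.6 g/m^2


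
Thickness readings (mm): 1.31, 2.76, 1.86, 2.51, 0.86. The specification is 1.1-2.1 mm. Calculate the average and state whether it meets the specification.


Sum = 9.30
Average = 9.30 / 5 = 1.86 mm
Specification range: 1.1 to 2.1 mm
Within spec: Yes


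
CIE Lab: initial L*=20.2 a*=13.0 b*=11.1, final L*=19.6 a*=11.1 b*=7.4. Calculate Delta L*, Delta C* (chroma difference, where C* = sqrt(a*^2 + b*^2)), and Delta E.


Delta L* = 19.6 - 20.2 = -0.6
C1* = sqrt((13.0)^2 + (11.1)^2) = 17.094
C2* = sqrt((11.1)^2 + (7.4)^2) = 13.341
Delta C* = 13.341 - 17.094 = -3.75
Delta E = sqrt((-0.6)^2 + (-1.9)^2 + (-3.7)^2) = 4.20


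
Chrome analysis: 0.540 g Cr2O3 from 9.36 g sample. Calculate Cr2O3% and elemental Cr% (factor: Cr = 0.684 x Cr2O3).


Cr2O3% = 0.540 / 9.36 x 100 = 5.77%
Cr% = 5.77 x 0.684 = 3.95%


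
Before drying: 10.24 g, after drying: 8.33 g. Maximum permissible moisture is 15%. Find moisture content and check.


Moisture content = 18.7%
Acceptable: No

MC = (10.24 - 8.33) / 10.24 x 100 = 18.7%
Maximum: 15%
Acceptable: No


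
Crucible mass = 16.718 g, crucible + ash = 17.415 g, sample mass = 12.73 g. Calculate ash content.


Ash mass = 17.415 - 16.718 = 0.697 g
Ash% = 0.697 / 12.73 x 100 = 5.48%


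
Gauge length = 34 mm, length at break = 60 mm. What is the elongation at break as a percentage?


76.5%


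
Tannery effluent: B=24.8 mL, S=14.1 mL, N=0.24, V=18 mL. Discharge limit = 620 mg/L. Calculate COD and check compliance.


COD = (24.8 - 14.1) x 0.24 x 8000 / 18 = 1141.3 mg/L
Limit: 620 mg/L
Compliant: No


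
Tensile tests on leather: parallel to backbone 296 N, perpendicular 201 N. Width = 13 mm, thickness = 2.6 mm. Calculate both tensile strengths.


Area = 13 x 2.6 = 33.8 mm^2
TS (parallel) = 296 / 33.8 = 8.76 N/mm^2
TS (perpendicular) = 201 / 33.8 = 5.95 N/mm^2


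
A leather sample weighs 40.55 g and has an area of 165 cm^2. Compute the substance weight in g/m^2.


Substance weight = mass / area x 10000
SW = 40.55 / 165 x 10000
SW = 2457.6 g/m^2


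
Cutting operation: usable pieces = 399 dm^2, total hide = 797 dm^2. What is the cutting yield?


50.1%

Yield = usable / total x 100
Yield = 399 / 797 x 100 = 50.1%


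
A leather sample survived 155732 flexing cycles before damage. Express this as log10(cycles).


5.19

log10(155732) = 5.19


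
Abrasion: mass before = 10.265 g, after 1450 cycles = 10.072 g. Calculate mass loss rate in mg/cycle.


Mass loss = 10.265 - 10.072 = 0.193 g
Rate = 0.193 / 1450 x 1000 = 0.133 mg/cycle


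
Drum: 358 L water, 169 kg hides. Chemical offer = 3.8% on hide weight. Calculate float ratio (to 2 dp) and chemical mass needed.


Float ratio = 2.12
Chemical needed = 6.422 kg

Float ratio = 358 / 169 = 2.12
Chemical = 169 x 3.8 / 100 = 6.422 kg


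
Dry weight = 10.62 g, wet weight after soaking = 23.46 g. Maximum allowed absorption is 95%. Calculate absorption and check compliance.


WA = (23.46 - 10.62) / 10.62 x 100 = 120.9%
Maximum allowed: 95%
Compliant: No


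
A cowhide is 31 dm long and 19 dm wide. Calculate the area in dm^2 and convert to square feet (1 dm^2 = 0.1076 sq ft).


589 dm^2
63.38 sq ft


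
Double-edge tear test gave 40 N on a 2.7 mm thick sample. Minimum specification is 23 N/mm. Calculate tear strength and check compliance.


Tear strength = 40 / 2.7 = 14.8 N/mm
Required minimum = 23 N/mm
Compliant: No


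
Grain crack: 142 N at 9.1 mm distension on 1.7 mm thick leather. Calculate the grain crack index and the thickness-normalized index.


Crack index = 142 / 9.1 = 15.6 N/mm
Normalized = 15.6 / 1.7 = 9.2 N/mm per mm


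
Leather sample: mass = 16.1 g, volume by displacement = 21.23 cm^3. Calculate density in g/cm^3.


0.758 g/cm^3


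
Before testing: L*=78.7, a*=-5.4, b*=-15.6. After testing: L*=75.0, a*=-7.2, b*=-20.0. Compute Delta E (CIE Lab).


dL = 75.0 - 78.7 = -3.7
da = -7.2 - (-5.4) = -1.8
db = -20.0 - (-15.6) = -4.4
dE = sqrt((-3.7)^2 + (-1.8)^2 + (-4.4)^2) = 6.02


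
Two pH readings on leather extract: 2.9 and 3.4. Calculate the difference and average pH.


Difference = |2.9 - 3.4| = 0.5
Average = (2.9 + 3.4) / 2 = 3.15


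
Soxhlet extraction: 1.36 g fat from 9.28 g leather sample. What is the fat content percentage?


14.7%


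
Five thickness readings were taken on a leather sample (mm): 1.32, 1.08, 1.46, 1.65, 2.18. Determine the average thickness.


Sum = 1.32 + 1.08 + 1.46 + 1.65 + 2.18 = 7.69
Average = 7.69 / 5 = 1.54 mm


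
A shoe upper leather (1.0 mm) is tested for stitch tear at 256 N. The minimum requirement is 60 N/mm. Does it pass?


STS = 256 / 1.0 = 256.0 N/mm
Minimum required: 60 N/mm
Passes: Yes


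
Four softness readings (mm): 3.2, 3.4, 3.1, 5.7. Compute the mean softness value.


3.85 mm


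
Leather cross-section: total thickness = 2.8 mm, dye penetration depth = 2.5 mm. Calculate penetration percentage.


Penetration% = 2.5 / 2.8 x 100
Penetration = 89.3%


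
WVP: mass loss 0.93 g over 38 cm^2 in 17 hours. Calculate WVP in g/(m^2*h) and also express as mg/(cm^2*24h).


WVP = 0.93 / (38 x 17) x 10000 = 14.40 g/(m^2*h)
Mass loss in mg = 0.93 x 1000 = 930 mg
Per cm^2 per 24h in mg: 930 x 24 / (38 x 17) = 22320 / 646 = 34.55 mg/(cm^2*24h)


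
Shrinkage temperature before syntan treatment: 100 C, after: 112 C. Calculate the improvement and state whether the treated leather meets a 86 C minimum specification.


Improvement = 112 - 100 = 12 C
Spec check: 112 C >= 86 C? Yes


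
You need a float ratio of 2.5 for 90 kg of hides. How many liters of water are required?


Water = hide weight x target ratio
Water = 90 x 2.5 = 225.0 L


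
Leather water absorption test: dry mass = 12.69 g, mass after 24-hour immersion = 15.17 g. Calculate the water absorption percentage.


Water absorbed = 15.17 - 12.69 = 2.48 g
WA% = 2.48 / 12.69 x 100 = 19.5%


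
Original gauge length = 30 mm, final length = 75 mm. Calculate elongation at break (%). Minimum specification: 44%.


Elongation = 150.0%
Meets spec: Yes

Extension = 75 - 30 = 45 mm
Elongation = 45 / 30 x 100 = 150.0%
Minimum required: 44%
Meets specification: Yes


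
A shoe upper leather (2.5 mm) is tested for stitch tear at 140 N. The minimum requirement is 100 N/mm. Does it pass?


STS = 140 / 2.5 = 56.0 N/mm
Minimum required: 100 N/mm
Passes: No


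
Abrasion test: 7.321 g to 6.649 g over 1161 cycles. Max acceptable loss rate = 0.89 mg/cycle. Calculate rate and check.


Rate = 0.579 mg/cycle
Passes: Yes

Loss = 7.321 - 6.649 = 0.672 g
Rate = 0.672 g / 1161 cycles x 1000 = 0.579 mg/cycle
Max = 0.89 mg/cycle
Passes: Yes


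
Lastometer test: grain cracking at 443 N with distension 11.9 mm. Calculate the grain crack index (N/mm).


Grain crack index = force / distension
Index = 443 / 11.9 = 37.2 N/mm


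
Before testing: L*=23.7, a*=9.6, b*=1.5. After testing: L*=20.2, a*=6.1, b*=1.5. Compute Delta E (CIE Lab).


Delta E = 4.95


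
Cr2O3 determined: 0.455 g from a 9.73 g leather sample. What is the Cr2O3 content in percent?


4.68%

Cr2O3% = 0.455 / 9.73 x 100
Cr2O3% = 4.68%


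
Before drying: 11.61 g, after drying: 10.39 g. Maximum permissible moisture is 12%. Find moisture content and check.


Moisture content = 10.5%
Acceptable: Yes

MC = (11.61 - 10.39) / 11.61 x 100 = 10.5%
Maximum: 12%
Acceptable: Yes


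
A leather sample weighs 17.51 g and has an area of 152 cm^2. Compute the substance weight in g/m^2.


Substance weight = mass / area x 10000
SW = 17.51 / 152 x 10000
SW = 1152.0 g/m^2


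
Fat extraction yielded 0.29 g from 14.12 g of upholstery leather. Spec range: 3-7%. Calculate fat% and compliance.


Fat% = 0.29 / 14.12 x 100 = 2.1%
Spec range: 3-7%
Compliant: No


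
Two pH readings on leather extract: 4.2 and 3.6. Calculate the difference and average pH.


Difference = |4.2 - 3.6| = 0.6
Average = (4.2 + 3.6) / 2 = 3.90


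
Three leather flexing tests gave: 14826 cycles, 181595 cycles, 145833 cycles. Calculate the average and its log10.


Average = (14826 + 181595 + 145833) / 3 = 114085 cycles
log10(114085) = 5.06


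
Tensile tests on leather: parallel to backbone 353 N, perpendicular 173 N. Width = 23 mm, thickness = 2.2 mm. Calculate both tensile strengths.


Area = 23 x 2.2 = 50.6 mm^2
TS (parallel) = 353 / 50.6 = 6.98 N/mm^2
TS (perpendicular) = 173 / 50.6 = 3.42 N/mm^2


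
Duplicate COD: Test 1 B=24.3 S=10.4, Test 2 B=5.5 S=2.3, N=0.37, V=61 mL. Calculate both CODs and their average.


COD1 = 674.5 mg/L
COD2 = 155.3 mg/L
Average = 414.9 mg/L

COD1 = (24.3 - 10.4) x 0.37 x 8000 / 61 = 674.5 mg/L
COD2 = (5.5 - 2.3) x 0.37 x 8000 / 61 = 155.3 mg/L
Average = (674.5 + 155.3) / 2 = 414.9 mg/L


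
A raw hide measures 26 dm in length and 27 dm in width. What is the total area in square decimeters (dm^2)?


Area = length x width
Area = 26 x 27 = 702 dm^2


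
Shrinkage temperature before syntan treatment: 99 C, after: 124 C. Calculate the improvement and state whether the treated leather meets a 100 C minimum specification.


Improvement = 124 - 99 = 25 C
Spec check: 124 C >= 100 C? Yes


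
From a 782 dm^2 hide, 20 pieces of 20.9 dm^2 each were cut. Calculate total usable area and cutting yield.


Usable area = 418.0 dm^2
Yield = 53.5%


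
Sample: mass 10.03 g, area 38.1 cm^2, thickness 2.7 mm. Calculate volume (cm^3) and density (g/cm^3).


Thickness in cm = 2.7 / 10 = 0.27 cm
Volume = 38.1 x 0.27 = 10.287 cm^3
Density = 10.03 / 10.287 = 0.975 g/cm^3


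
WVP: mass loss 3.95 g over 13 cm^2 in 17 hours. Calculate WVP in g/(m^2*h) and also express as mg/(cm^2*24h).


WVP = 178.73 g/(m^2*h)
Daily rate = 428.96 mg/(cm^2*24h)

WVP = 3.95 / (13 x 17) x 10000 = 178.73 g/(m^2*h)
Mass loss in mg = 3.95 x 1000 = 3950 mg
Per cm^2 per 24h in mg: 3950 x 24 / (13 x 17) = 94800 / 221 = 428.96 mg/(cm^2*24h)


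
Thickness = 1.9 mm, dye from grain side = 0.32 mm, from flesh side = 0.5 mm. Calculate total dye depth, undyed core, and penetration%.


Total dyed = 0.82 mm
Undyed core = 1.08 mm
Penetration = 43.2%


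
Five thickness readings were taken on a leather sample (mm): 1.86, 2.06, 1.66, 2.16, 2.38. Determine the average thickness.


2.02 mm

Sum = 1.86 + 2.06 + 1.66 + 2.16 + 2.38 = 10.12
Average = 10.12 / 5 = 2.02 mm


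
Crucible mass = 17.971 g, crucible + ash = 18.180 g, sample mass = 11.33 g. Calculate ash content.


Ash mass = 18.180 - 17.971 = 0.209 g
Ash% = 0.209 / 11.33 x 100 = 1.84%


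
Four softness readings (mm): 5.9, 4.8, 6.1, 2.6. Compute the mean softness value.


4.85 mm

Sum = 5.9 + 4.8 + 6.1 + 2.6
Mean = 19.4 / 4 = 4.85 mm


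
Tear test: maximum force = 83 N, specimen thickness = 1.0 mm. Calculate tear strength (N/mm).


83.0 N/mm

Tear strength = force / thickness
Tear = 83 / 1.0 = 83.0 N/mm


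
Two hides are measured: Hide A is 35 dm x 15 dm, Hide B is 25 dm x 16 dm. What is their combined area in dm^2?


Hide A area = 35 x 15 = 525 dm^2
Hide B area = 25 x 16 = 400 dm^2
Total = 525 + 400 = 925 dm^2


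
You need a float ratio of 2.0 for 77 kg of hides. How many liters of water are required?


Water = hide weight x target ratio
Water = 77 x 2.0 = 154.0 L


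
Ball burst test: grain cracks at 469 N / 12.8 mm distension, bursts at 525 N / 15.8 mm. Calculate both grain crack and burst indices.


Crack index = 36.6 N/mm
Burst index = 33.2 N/mm

Crack index = 469 / 12.8 = 36.6 N/mm
Burst index = 525 / 15.8 = 33.2 N/mm


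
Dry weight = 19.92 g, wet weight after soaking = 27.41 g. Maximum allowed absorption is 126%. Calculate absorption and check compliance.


Absorption = 37.6%
Compliant: Yes


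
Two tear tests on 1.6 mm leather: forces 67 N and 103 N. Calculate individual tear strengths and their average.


Tear 1 = 41.9 N/mm
Tear 2 = 64.4 N/mm
Average = 53.2 N/mm


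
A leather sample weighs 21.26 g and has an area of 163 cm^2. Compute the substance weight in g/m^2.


Substance weight = mass / area x 10000
SW = 21.26 / 163 x 10000
SW = 1304.3 g/m^2


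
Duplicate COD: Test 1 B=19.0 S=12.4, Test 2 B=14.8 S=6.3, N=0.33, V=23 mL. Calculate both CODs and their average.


COD1 = 757.6 mg/L
COD2 = 975.7 mg/L
Average = 866.7 mg/L

COD1 = (19.0 - 12.4) x 0.33 x 8000 / 23 = 757.6 mg/L
COD2 = (14.8 - 6.3) x 0.33 x 8000 / 23 = 975.7 mg/L
Average = (757.6 + 975.7) / 2 = 866.7 mg/L


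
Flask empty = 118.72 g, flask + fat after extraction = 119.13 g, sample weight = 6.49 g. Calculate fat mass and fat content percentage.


Fat mass = 0.41 g
Fat content = 6.3%


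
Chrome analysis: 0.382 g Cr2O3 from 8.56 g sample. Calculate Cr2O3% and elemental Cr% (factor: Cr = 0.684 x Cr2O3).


Cr2O3% = 0.382 / 8.56 x 100 = 4.46%
Cr% = 4.46 x 0.684 = 3.05%


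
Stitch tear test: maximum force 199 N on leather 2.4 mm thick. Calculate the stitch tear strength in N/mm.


Stitch tear strength = force / thickness
STS = 199 / 2.4 = 82.9 N/mm


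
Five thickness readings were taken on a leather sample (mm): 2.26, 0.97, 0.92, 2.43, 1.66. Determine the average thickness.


1.65 mm


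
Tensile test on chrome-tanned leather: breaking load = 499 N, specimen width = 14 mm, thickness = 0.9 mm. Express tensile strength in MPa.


Cross-section = 14 x 0.9 = 12.6 mm^2
TS = 499 / 12.6 = 39.60 MPa
(1 N/mm^2 = 1 MPa)


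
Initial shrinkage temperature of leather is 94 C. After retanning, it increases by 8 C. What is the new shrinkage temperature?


102 C


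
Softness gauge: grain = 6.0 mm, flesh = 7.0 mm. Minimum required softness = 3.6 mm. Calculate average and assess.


Average = (6.0 + 7.0) / 2 = 6.50 mm
Minimum = 3.6 mm
Meets requirement: Yes


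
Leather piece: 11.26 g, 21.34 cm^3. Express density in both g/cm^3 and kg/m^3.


0.528 g/cm^3
528 kg/m^3

Density = 11.26 / 21.34 = 0.528 g/cm^3
Convert: 0.528 x 1000 = 528 kg/m^3


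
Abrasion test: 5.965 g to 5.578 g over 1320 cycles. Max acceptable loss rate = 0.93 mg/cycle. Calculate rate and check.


Rate = 0.293 mg/cycle
Passes: Yes


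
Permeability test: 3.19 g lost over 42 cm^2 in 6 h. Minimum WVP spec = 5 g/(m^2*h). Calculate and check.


WVP = 126.59 g/(m^2*h)
Meets specification: Yes


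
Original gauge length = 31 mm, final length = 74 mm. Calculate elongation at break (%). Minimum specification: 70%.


Extension = 74 - 31 = 43 mm
Elongation = 43 / 31 x 100 = 138.7%
Minimum required: 70%
Meets specification: Yes


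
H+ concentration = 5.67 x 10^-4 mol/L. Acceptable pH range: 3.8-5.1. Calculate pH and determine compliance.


pH = -log10(5.67 x 10^-4) = 3.25
Range: 3.8 to 5.1
Compliant: No


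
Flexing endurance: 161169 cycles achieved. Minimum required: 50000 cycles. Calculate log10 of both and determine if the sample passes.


log10(161169) = 5.21
log10(50000) = 4.70
Passes: Yes


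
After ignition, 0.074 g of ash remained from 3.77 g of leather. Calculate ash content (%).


Ash% = 0.074 / 3.77 x 100
Ash% = 1.96%


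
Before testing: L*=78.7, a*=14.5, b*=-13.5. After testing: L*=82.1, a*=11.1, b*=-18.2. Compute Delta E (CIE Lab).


dL = 82.1 - 78.7 = 3.4
da = 11.1 - 14.5 = -3.4
db = -18.2 - (-13.5) = -4.7
dE = sqrt((3.4)^2 + (-3.4)^2 + (-4.7)^2) = 6.72


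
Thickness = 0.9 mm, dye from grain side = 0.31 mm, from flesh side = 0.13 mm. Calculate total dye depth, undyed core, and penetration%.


Total dyed = 0.44 mm
Undyed core = 0.46 mm
Penetration = 48.9%


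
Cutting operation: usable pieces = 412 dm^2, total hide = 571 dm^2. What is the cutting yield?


Yield = usable / total x 100
Yield = 412 / 571 x 100 = 72.2%


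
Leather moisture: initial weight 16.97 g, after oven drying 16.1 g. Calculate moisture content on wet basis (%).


5.1%

Moisture = 16.97 - 16.1 = 0.87 g
MC = 0.87 / 16.97 x 100 = 5.1%


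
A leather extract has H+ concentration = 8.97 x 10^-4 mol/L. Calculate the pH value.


pH = 3.05

pH = -log10[H+]
pH = -log10(8.97 x 10^-4) = 3.05


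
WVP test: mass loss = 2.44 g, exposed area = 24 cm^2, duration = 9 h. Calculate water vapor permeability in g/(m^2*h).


112.96 g/(m^2*h)

WVP = mass_loss / (area x time) x 10000
WVP = 2.44 / (24 x 9) x 10000
WVP = 2.44 / 216 x 10000 = 112.96 g/(m^2*h)


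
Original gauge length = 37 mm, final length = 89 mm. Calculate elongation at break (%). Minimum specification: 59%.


Extension = 89 - 37 = 52 mm
Elongation = 52 / 37 x 100 = 140.5%
Minimum required: 59%
Meets specification: Yes


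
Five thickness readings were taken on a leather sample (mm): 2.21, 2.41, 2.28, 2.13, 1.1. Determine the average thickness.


2.03 mm


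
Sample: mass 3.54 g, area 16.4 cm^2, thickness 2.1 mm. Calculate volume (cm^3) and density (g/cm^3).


Thickness in cm = 2.1 / 10 = 0.21 cm
Volume = 16.4 x 0.21 = 3.444 cm^3
Density = 3.54 / 3.444 = 1.028 g/cm^3


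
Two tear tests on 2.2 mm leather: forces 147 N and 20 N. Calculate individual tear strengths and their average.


Tear 1 = 147 / 2.2 = 66.8 N/mm
Tear 2 = 20 / 2.2 = 9.1 N/mm
Average = (66.8 + 9.1) / 2 = 38.0 N/mm


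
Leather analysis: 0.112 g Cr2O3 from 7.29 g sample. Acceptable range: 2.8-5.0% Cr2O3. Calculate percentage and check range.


Cr2O3% = 0.112 / 7.29 x 100 = 1.54%
Acceptable range: 2.8 to 5.0%
Within range: No


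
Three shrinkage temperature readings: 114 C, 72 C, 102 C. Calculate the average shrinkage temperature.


96.0 C

Average = (114 + 72 + 102) / 3
Average = 288 / 3 = 96.0 C


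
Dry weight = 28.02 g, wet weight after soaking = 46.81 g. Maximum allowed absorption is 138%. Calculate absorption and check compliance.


Absorption = 67.1%
Compliant: Yes

WA = (46.81 - 28.02) / 28.02 x 100 = 67.1%
Maximum allowed: 138%
Compliant: Yes


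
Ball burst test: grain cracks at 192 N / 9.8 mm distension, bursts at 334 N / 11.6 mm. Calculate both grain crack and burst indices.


Crack index = 192 / 9.8 = 19.6 N/mm
Burst index = 334 / 11.6 = 28.8 N/mm


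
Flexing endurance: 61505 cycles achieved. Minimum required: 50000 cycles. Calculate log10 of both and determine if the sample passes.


Achieved: log10 = 4.79
Required: log10 = 4.70
Passes: Yes

log10(61505) = 4.79
log10(50000) = 4.70
Passes: Yes


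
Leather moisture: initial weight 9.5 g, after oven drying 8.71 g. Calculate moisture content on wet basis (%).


Moisture = 9.5 - 8.71 = 0.79 g
MC = 0.79 / 9.5 x 100 = 8.3%


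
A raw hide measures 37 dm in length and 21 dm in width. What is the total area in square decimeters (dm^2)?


777 dm^2

Area = length x width
Area = 37 x 21 = 777 dm^2


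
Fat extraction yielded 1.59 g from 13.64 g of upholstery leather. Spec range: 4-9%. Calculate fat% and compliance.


Fat% = 1.59 / 13.64 x 100 = 11.7%
Spec range: 4-9%
Compliant: No


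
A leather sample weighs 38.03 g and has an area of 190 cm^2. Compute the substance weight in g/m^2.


Substance weight = mass / area x 10000
SW = 38.03 / 190 x 10000
SW = 2001.6 g/m^2
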